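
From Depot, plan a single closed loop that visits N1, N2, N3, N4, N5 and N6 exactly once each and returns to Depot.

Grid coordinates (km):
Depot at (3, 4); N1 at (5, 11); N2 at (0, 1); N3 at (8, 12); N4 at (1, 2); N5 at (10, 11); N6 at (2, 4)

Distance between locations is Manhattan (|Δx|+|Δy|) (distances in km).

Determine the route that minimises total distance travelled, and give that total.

Shortest round trip = 42 km.

Depot→N1→N2→N3→N4→N5→N6→Depot: 9+15+19+17+18+15+1 = 94
Depot→N1→N2→N3→N4→N6→N5→Depot: 9+15+19+17+3+15+14 = 92
Depot→N1→N2→N3→N5→N4→N6→Depot: 9+15+19+3+18+3+1 = 68
Depot→N1→N2→N3→N5→N6→N4→Depot: 9+15+19+3+15+3+4 = 68
Depot→N1→N2→N3→N6→N4→N5→Depot: 9+15+19+14+3+18+14 = 92
Depot→N1→N2→N3→N6→N5→N4→Depot: 9+15+19+14+15+18+4 = 94
Depot→N1→N2→N4→N3→N5→N6→Depot: 9+15+2+17+3+15+1 = 62
Depot→N1→N2→N4→N3→N6→N5→Depot: 9+15+2+17+14+15+14 = 86
… (352 more)
Depot→N1→N3→N5→N2→N4→N6→Depot: 9+4+3+20+2+3+1 = 42  ← best
The minimum is 42.
One optimal route: Depot → N1 → N3 → N5 → N2 → N4 → N6 → Depot (or its reverse).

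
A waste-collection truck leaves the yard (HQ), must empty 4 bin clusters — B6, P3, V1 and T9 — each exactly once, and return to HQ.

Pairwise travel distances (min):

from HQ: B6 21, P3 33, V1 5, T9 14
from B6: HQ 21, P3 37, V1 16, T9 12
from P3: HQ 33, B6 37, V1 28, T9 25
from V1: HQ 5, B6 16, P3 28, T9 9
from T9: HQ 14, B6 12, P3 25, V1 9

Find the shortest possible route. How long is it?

Shortest round trip = 91 min.

With 4 stops there are 4!/2 = 12 distinct round trips (a route and its reverse cost the same).
HQ-B6-P3-V1-T9-HQ: 21+37+28+9+14 = 109
HQ-B6-P3-T9-V1-HQ: 21+37+25+9+5 = 97
HQ-B6-V1-P3-T9-HQ: 21+16+28+25+14 = 104
HQ-B6-V1-T9-P3-HQ: 21+16+9+25+33 = 104
HQ-B6-T9-P3-V1-HQ: 21+12+25+28+5 = 91
HQ-B6-T9-V1-P3-HQ: 21+12+9+28+33 = 103
HQ-P3-B6-V1-T9-HQ: 33+37+16+9+14 = 109
HQ-P3-B6-T9-V1-HQ: 33+37+12+9+5 = 96
HQ-P3-V1-B6-T9-HQ: 33+28+16+12+14 = 103
HQ-P3-T9-B6-V1-HQ: 33+25+12+16+5 = 91
HQ-V1-B6-P3-T9-HQ: 5+16+37+25+14 = 97
HQ-V1-P3-B6-T9-HQ: 5+28+37+12+14 = 96
The minimum is 91.
One optimal route: HQ → B6 → T9 → P3 → V1 → HQ (or its reverse).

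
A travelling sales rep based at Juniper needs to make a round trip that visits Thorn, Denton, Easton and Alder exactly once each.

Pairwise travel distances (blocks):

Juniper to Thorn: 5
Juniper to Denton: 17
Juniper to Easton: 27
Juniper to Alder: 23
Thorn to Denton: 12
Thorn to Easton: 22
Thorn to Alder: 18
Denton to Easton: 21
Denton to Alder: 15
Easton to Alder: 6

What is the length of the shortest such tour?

Juniper → Thorn → Denton → Easton → Alder → Juniper: 5+12+21+6+23 = 67
Juniper → Thorn → Denton → Alder → Easton → Juniper: 5+12+15+6+27 = 65
Juniper → Thorn → Easton → Denton → Alder → Juniper: 5+22+21+15+23 = 86
Juniper → Thorn → Easton → Alder → Denton → Juniper: 5+22+6+15+17 = 65
Juniper → Thorn → Alder → Denton → Easton → Juniper: 5+18+15+21+27 = 86
Juniper → Thorn → Alder → Easton → Denton → Juniper: 5+18+6+21+17 = 67
Juniper → Denton → Thorn → Easton → Alder → Juniper: 17+12+22+6+23 = 80
Juniper → Denton → Thorn → Alder → Easton → Juniper: 17+12+18+6+27 = 80
Juniper → Denton → Easton → Thorn → Alder → Juniper: 17+21+22+18+23 = 101
Juniper → Denton → Alder → Thorn → Easton → Juniper: 17+15+18+22+27 = 99
Juniper → Easton → Thorn → Denton → Alder → Juniper: 27+22+12+15+23 = 99
Juniper → Easton → Denton → Thorn → Alder → Juniper: 27+21+12+18+23 = 101
The minimum is 65.
One optimal route: Juniper → Thorn → Denton → Alder → Easton → Juniper (or its reverse).

Shortest round trip = 65 blocks.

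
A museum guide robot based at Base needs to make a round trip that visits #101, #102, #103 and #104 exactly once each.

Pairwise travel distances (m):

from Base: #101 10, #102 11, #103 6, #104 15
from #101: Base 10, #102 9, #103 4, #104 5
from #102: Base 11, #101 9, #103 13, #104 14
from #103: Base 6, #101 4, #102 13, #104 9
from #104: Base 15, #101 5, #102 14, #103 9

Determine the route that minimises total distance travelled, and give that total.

40 m — the shortest possible round trip.

There are 12 distinct closed tours to check (reversals are equivalent).
Base→#101→#102→#103→#104→Base: 10+9+13+9+15 = 56
Base→#101→#102→#104→#103→Base: 10+9+14+9+6 = 48
Base→#101→#103→#102→#104→Base: 10+4+13+14+15 = 56
Base→#101→#103→#104→#102→Base: 10+4+9+14+11 = 48
Base→#101→#104→#102→#103→Base: 10+5+14+13+6 = 48
Base→#101→#104→#103→#102→Base: 10+5+9+13+11 = 48
Base→#102→#101→#103→#104→Base: 11+9+4+9+15 = 48
Base→#102→#101→#104→#103→Base: 11+9+5+9+6 = 40
Base→#102→#103→#101→#104→Base: 11+13+4+5+15 = 48
Base→#102→#104→#101→#103→Base: 11+14+5+4+6 = 40
Base→#103→#101→#102→#104→Base: 6+4+9+14+15 = 48
Base→#103→#102→#101→#104→Base: 6+13+9+5+15 = 48
The minimum is 40.
One optimal route: Base → #102 → #101 → #104 → #103 → Base (or its reverse).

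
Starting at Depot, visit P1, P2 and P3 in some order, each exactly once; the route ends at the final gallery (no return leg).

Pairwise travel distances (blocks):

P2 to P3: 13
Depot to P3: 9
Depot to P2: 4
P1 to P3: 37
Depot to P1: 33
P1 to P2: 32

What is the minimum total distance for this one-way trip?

There are 3! = 6 possible orderings.
Depot→P1→P2→P3: 33+32+13 = 78
Depot→P1→P3→P2: 33+37+13 = 83
Depot→P2→P1→P3: 4+32+37 = 73
Depot→P2→P3→P1: 4+13+37 = 54
Depot→P3→P1→P2: 9+37+32 = 78
Depot→P3→P2→P1: 9+13+32 = 54
The minimum is 54.
One shortest path: Depot → P2 → P3 → P1.

Shortest open route: 54 blocks.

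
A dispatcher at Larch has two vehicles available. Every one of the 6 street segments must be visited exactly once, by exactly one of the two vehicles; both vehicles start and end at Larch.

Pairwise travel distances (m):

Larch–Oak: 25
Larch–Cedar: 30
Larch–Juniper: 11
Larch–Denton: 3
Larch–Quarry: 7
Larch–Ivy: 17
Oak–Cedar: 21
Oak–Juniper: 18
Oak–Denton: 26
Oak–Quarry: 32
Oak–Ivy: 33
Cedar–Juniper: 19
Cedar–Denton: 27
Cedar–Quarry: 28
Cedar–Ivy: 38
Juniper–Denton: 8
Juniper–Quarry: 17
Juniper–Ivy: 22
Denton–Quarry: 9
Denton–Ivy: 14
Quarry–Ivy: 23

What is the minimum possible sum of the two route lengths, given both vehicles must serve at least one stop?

Try each way of splitting the stops between the two vehicles (each non-empty) and, for each split, find the best tour for each vehicle:
  {Oak} + {Cedar, Juniper, Denton, Quarry, Ivy}: 50 + 93 = 143
  {Cedar} + {Oak, Juniper, Denton, Quarry, Ivy}: 60 + 92 = 152
  {Oak, Cedar} + {Juniper, Denton, Quarry, Ivy}: 76 + 63 = 139
  {Juniper} + {Oak, Cedar, Denton, Quarry, Ivy}: 22 + 106 = 128
  {Oak, Juniper} + {Cedar, Denton, Quarry, Ivy}: 54 + 90 = 144
  {Cedar, Juniper} + {Oak, Denton, Quarry, Ivy}: 60 + 88 = 148
  … (31 splits in total)
  {Quarry} + {Oak, Cedar, Juniper, Denton, Ivy}: 14 + 101 = 115  ← best
Best: vehicle 1 Larch → Quarry → Larch = 14; vehicle 2 Larch → Juniper → Cedar → Oak → Ivy → Denton → Larch = 101; combined 115.

115 m — the smallest possible combined total.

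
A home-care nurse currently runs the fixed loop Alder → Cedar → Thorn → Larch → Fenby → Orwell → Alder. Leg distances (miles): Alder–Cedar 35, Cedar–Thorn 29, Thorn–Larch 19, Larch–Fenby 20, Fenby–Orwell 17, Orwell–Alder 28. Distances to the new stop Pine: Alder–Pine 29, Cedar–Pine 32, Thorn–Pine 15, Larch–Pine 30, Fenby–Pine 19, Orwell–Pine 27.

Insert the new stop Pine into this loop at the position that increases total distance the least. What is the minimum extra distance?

Adding 18 miles by placing Pine on the Cedar–Thorn leg.

Insertion cost between consecutive stops i–j is d(i,Pine) + d(Pine,j) − d(i,j):
  between Alder and Cedar: 29 + 32 − 35 = 26
  between Cedar and Thorn: 32 + 15 − 29 = 18
  between Thorn and Larch: 15 + 30 − 19 = 26
  between Larch and Fenby: 30 + 19 − 20 = 29
  between Fenby and Orwell: 19 + 27 − 17 = 29
  between Orwell and Alder: 27 + 29 − 28 = 28
Cheapest insertion is between Cedar and Thorn, adding 18.
New total = 148 + 18 = 166.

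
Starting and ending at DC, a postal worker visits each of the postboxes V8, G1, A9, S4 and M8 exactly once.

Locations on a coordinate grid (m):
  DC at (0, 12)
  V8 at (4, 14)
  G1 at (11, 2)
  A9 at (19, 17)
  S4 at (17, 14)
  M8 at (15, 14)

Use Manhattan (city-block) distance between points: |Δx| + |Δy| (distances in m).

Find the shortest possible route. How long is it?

With 5 stops there are 5!/2 = 60 distinct round trips (a route and its reverse cost the same).
DC - V8 - G1 - A9 - S4 - M8 - DC: 6+19+23+5+2+17 = 72
DC - V8 - G1 - A9 - M8 - S4 - DC: 6+19+23+7+2+19 = 76
DC - V8 - G1 - S4 - A9 - M8 - DC: 6+19+18+5+7+17 = 72
DC - V8 - G1 - S4 - M8 - A9 - DC: 6+19+18+2+7+24 = 76
DC - V8 - G1 - M8 - A9 - S4 - DC: 6+19+16+7+5+19 = 72
DC - V8 - G1 - M8 - S4 - A9 - DC: 6+19+16+2+5+24 = 72
DC - V8 - A9 - G1 - S4 - M8 - DC: 6+18+23+18+2+17 = 84
DC - V8 - A9 - G1 - M8 - S4 - DC: 6+18+23+16+2+19 = 84
DC - V8 - A9 - S4 - G1 - M8 - DC: 6+18+5+18+16+17 = 80
DC - V8 - A9 - S4 - M8 - G1 - DC: 6+18+5+2+16+21 = 68
DC - V8 - A9 - M8 - G1 - S4 - DC: 6+18+7+16+18+19 = 84
DC - V8 - A9 - M8 - S4 - G1 - DC: 6+18+7+2+18+21 = 72
DC - V8 - S4 - G1 - A9 - M8 - DC: 6+13+18+23+7+17 = 84
DC - V8 - S4 - G1 - M8 - A9 - DC: 6+13+18+16+7+24 = 84
… (46 more)
The minimum is 68.
One optimal route: DC → V8 → A9 → S4 → M8 → G1 → DC (or its reverse).

Shortest round trip = 68 m.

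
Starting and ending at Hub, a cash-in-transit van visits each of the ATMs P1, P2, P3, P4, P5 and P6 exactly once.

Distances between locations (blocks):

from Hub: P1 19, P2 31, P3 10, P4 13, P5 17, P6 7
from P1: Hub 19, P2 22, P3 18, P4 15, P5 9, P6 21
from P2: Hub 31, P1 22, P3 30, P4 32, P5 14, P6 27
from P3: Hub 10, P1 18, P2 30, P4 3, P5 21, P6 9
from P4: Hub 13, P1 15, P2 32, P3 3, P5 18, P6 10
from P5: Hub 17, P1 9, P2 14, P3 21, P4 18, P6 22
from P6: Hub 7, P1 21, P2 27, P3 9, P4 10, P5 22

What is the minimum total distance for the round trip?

There are 360 distinct closed tours to check (reversals are equivalent).
Hub → P1 → P2 → P3 → P4 → P5 → P6 → Hub: 19+22+30+3+18+22+7 = 121
Hub → P1 → P2 → P3 → P4 → P6 → P5 → Hub: 19+22+30+3+10+22+17 = 123
Hub → P1 → P2 → P3 → P5 → P4 → P6 → Hub: 19+22+30+21+18+10+7 = 127
Hub → P1 → P2 → P3 → P5 → P6 → P4 → Hub: 19+22+30+21+22+10+13 = 137
Hub → P1 → P2 → P3 → P6 → P4 → P5 → Hub: 19+22+30+9+10+18+17 = 125
Hub → P1 → P2 → P3 → P6 → P5 → P4 → Hub: 19+22+30+9+22+18+13 = 133
Hub → P1 → P2 → P4 → P3 → P5 → P6 → Hub: 19+22+32+3+21+22+7 = 126
Hub → P1 → P2 → P4 → P3 → P6 → P5 → Hub: 19+22+32+3+9+22+17 = 124
… (352 more)
Hub → P3 → P4 → P1 → P5 → P2 → P6 → Hub: 10+3+15+9+14+27+7 = 85  ← best
The minimum is 85.
One optimal route: Hub → P3 → P4 → P1 → P5 → P2 → P6 → Hub (or its reverse).

85 blocks — the shortest possible round trip.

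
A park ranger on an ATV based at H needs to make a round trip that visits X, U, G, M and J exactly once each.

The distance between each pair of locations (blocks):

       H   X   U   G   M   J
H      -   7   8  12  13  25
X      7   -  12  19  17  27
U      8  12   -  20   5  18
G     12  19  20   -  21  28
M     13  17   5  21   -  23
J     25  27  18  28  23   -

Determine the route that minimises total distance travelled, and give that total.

87 blocks — the shortest possible round trip.

H - X - U - G - M - J - H: 7+12+20+21+23+25 = 108
H - X - U - G - J - M - H: 7+12+20+28+23+13 = 103
H - X - U - M - G - J - H: 7+12+5+21+28+25 = 98
H - X - U - M - J - G - H: 7+12+5+23+28+12 = 87
H - X - U - J - G - M - H: 7+12+18+28+21+13 = 99
H - X - U - J - M - G - H: 7+12+18+23+21+12 = 93
H - X - G - U - M - J - H: 7+19+20+5+23+25 = 99
H - X - G - U - J - M - H: 7+19+20+18+23+13 = 100
H - X - G - M - U - J - H: 7+19+21+5+18+25 = 95
H - X - G - M - J - U - H: 7+19+21+23+18+8 = 96
H - X - G - J - U - M - H: 7+19+28+18+5+13 = 90
H - X - G - J - M - U - H: 7+19+28+23+5+8 = 90
H - X - M - U - G - J - H: 7+17+5+20+28+25 = 102
H - X - M - U - J - G - H: 7+17+5+18+28+12 = 87
… (46 more)
The minimum is 87.
One optimal route: H → X → U → M → J → G → H (or its reverse).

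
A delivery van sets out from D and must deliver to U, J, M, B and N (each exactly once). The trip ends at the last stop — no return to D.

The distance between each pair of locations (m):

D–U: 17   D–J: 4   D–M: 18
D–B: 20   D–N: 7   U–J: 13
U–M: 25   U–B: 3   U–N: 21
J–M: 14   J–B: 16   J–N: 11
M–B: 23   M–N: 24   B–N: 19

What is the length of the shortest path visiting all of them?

There are 5! = 120 possible orderings.
D→U→J→M→B→N: 17+13+14+23+19 = 86
D→U→J→M→N→B: 17+13+14+24+19 = 87
D→U→J→B→M→N: 17+13+16+23+24 = 93
D→U→J→B→N→M: 17+13+16+19+24 = 89
D→U→J→N→M→B: 17+13+11+24+23 = 88
D→U→J→N→B→M: 17+13+11+19+23 = 83
D→U→M→J→B→N: 17+25+14+16+19 = 91
D→U→M→J→N→B: 17+25+14+11+19 = 86
D→U→M→B→J→N: 17+25+23+16+11 = 92
D→U→M→B→N→J: 17+25+23+19+11 = 95
D→U→M→N→J→B: 17+25+24+11+16 = 93
D→U→M→N→B→J: 17+25+24+19+16 = 101
D→U→B→J→M→N: 17+3+16+14+24 = 74
D→U→B→J→N→M: 17+3+16+11+24 = 71
… (106 more)
D→N→B→U→J→M: 7+19+3+13+14 = 56  ← best
The minimum is 56.
One shortest path: D → N → B → U → J → M.

56 m — the minimum one-way total.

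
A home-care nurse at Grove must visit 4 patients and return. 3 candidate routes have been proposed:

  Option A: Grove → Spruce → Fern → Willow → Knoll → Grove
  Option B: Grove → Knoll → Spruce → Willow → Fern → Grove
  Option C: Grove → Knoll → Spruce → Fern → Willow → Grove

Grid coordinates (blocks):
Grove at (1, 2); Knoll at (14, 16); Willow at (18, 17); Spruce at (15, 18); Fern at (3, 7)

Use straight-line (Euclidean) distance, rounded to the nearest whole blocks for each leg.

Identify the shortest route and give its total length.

Shortest is Option B, total 47 blocks.

Option A: 21 + 16 + 18 + 4 + 19 = 78
Option B: 19 + 2 + 3 + 18 + 5 = 47
Option C: 19 + 2 + 16 + 18 + 23 = 78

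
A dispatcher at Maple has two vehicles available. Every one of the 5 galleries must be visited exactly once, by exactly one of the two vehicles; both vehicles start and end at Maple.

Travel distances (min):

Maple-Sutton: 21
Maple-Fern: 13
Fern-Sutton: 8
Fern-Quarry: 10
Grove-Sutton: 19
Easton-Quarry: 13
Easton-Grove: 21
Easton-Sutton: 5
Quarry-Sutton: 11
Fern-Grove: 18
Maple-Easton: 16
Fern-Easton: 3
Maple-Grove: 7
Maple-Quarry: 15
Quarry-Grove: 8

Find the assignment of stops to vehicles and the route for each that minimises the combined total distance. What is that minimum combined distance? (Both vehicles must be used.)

Minimum combined distance: 61 min.

Check every non-empty split of the stops between the two vehicles; for each half take its own optimal tour:
  {Fern} + {Easton, Quarry, Grove, Sutton}: 26 + 47 = 73
  {Easton} + {Fern, Quarry, Grove, Sutton}: 32 + 47 = 79
  {Fern, Easton} + {Quarry, Grove, Sutton}: 32 + 47 = 79
  {Quarry} + {Fern, Easton, Grove, Sutton}: 30 + 47 = 77
  {Fern, Quarry} + {Easton, Grove, Sutton}: 38 + 47 = 85
  {Easton, Quarry} + {Fern, Grove, Sutton}: 44 + 47 = 91
  … (15 splits in total)
  {Grove} + {Fern, Easton, Quarry, Sutton}: 14 + 47 = 61  ← best
Best: vehicle 1 Maple → Grove → Maple = 14; vehicle 2 Maple → Fern → Easton → Sutton → Quarry → Maple = 47; combined 61.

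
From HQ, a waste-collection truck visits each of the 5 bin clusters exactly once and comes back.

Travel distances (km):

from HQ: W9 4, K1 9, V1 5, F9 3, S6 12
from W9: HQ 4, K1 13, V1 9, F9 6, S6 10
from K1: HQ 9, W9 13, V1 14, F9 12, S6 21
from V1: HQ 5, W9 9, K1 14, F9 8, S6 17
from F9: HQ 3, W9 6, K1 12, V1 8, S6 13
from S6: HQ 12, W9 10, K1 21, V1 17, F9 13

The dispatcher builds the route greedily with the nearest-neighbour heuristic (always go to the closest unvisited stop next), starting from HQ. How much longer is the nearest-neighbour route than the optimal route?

Excess over optimum: 7 km.

From HQ: F9=3, W9=4, V1=5, K1=9, S6=12 → choose F9 (3).
From F9: W9=6, V1=8, K1=12, S6=13 → choose W9 (6).
From W9: V1=9, S6=10, K1=13 → choose V1 (9).
From V1: K1=14, S6=17 → choose K1 (14).
From K1: S6=21 → choose S6 (21).
NN route HQ → F9 → W9 → V1 → K1 → S6 → HQ costs 65.
Optimal: HQ → W9 → S6 → F9 → K1 → V1 → HQ costs 58 (by enumerating all 60 distinct tours).
Excess = 65 − 58 = 7.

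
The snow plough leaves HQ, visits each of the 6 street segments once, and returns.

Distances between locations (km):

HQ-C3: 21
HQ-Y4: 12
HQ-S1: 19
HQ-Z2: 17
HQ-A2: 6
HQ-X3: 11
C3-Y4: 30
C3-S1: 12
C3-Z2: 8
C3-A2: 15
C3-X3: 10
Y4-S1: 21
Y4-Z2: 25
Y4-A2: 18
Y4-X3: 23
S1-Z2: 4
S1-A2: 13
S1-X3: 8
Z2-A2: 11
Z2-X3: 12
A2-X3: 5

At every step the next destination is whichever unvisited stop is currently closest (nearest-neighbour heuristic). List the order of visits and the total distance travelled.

From HQ: distances to unvisited — A2=6, X3=11, Y4=12, Z2=17, S1=19, C3=21. Nearest is A2 (6).
From A2: distances to unvisited — X3=5, Z2=11, S1=13, C3=15, Y4=18. Nearest is X3 (5).
From X3: distances to unvisited — S1=8, C3=10, Z2=12, Y4=23. Nearest is S1 (8).
From S1: distances to unvisited — Z2=4, C3=12, Y4=21. Nearest is Z2 (4).
From Z2: distances to unvisited — C3=8, Y4=25. Nearest is C3 (8).
From C3: distances to unvisited — Y4=30. Nearest is Y4 (30).
Return Y4→HQ: 12.
Total = 6 + 5 + 8 + 4 + 8 + 30 + 12 = 73.

Total distance 73 km via the nearest-neighbour route HQ → A2 → X3 → S1 → Z2 → C3 → Y4 → HQ.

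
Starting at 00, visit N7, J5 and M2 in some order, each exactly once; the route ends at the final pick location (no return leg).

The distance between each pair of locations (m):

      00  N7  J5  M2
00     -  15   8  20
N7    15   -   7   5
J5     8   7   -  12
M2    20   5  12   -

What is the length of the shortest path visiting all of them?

20 m — the minimum one-way total.

There are 3! = 6 possible orderings.
00 - N7 - J5 - M2: 15+7+12 = 34
00 - N7 - M2 - J5: 15+5+12 = 32
00 - J5 - N7 - M2: 8+7+5 = 20
00 - J5 - M2 - N7: 8+12+5 = 25
00 - M2 - N7 - J5: 20+5+7 = 32
00 - M2 - J5 - N7: 20+12+7 = 39
The minimum is 20.
One shortest path: 00 → J5 → N7 → M2.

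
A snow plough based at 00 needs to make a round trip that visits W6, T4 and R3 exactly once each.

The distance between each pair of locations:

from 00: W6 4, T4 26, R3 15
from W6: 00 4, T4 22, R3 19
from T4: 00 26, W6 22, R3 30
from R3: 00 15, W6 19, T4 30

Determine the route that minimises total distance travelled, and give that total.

With 3 stops there are 3!/2 = 3 distinct round trips (a route and its reverse cost the same).
00-W6-T4-R3-00: 4+22+30+15 = 71
00-W6-R3-T4-00: 4+19+30+26 = 79
00-T4-W6-R3-00: 26+22+19+15 = 82
The minimum is 71.
One optimal route: 00 → W6 → T4 → R3 → 00 (or its reverse).

Shortest round trip = 71.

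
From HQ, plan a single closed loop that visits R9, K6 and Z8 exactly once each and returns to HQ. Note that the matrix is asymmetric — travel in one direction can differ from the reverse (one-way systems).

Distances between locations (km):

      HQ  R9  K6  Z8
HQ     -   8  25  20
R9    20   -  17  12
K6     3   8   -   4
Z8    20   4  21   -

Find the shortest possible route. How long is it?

HQ-R9-K6-Z8-HQ: 8+17+4+20 = 49
HQ-R9-Z8-K6-HQ: 8+12+21+3 = 44
HQ-K6-R9-Z8-HQ: 25+8+12+20 = 65
HQ-K6-Z8-R9-HQ: 25+4+4+20 = 53
HQ-Z8-R9-K6-HQ: 20+4+17+3 = 44
HQ-Z8-K6-R9-HQ: 20+21+8+20 = 69
The minimum is 44.
One optimal route: HQ → R9 → Z8 → K6 → HQ.

Minimum total distance: 44 km.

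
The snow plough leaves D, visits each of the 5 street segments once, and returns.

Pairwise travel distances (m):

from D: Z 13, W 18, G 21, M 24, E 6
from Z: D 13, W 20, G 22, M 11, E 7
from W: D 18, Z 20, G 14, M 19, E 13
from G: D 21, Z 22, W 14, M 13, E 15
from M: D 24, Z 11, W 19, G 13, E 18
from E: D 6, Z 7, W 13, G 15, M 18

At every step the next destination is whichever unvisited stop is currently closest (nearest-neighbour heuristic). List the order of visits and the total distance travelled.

Nearest-neighbour total = 69 m; route D → E → Z → M → G → W → D.

At D the remaining stops are E 6, Z 13, W 18, G 21, M 24; go to E.
At E the remaining stops are Z 7, W 13, G 15, M 18; go to Z.
At Z the remaining stops are M 11, W 20, G 22; go to M.
At M the remaining stops are G 13, W 19; go to G.
At G the remaining stops are W 14; go to W.
Return W→D: 18.
Total = 6 + 7 + 11 + 13 + 14 + 18 = 69.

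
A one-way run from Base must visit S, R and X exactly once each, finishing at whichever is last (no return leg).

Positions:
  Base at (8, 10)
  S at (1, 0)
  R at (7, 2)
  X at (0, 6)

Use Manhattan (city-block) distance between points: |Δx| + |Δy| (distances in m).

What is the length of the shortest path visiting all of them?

24 m — the minimum one-way total.

There are 3! = 6 possible orderings.
Base → S → R → X: 17+8+11 = 36
Base → S → X → R: 17+7+11 = 35
Base → R → S → X: 9+8+7 = 24
Base → R → X → S: 9+11+7 = 27
Base → X → S → R: 12+7+8 = 27
Base → X → R → S: 12+11+8 = 31
The minimum is 24.
One shortest path: Base → R → S → X.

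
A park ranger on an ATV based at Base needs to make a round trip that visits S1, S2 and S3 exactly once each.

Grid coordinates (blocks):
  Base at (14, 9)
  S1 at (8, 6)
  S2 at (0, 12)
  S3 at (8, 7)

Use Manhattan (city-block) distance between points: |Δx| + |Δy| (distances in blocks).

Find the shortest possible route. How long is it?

Shortest round trip = 40 blocks.

There are 3 distinct closed tours to check (reversals are equivalent).
Base → S1 → S2 → S3 → Base: 9+14+13+8 = 44
Base → S1 → S3 → S2 → Base: 9+1+13+17 = 40
Base → S2 → S1 → S3 → Base: 17+14+1+8 = 40
The minimum is 40.
One optimal route: Base → S1 → S3 → S2 → Base (or its reverse).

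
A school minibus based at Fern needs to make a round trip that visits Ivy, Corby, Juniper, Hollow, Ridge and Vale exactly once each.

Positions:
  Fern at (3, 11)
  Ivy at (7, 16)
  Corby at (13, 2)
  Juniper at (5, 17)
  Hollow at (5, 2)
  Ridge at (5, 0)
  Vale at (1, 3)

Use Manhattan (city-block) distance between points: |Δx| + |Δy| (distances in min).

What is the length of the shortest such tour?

With 6 stops there are 6!/2 = 360 distinct round trips (a route and its reverse cost the same).
Fern→Ivy→Corby→Juniper→Hollow→Ridge→Vale→Fern: 9+20+23+15+2+7+10 = 86
Fern→Ivy→Corby→Juniper→Hollow→Vale→Ridge→Fern: 9+20+23+15+5+7+13 = 92
Fern→Ivy→Corby→Juniper→Ridge→Hollow→Vale→Fern: 9+20+23+17+2+5+10 = 86
Fern→Ivy→Corby→Juniper→Ridge→Vale→Hollow→Fern: 9+20+23+17+7+5+11 = 92
Fern→Ivy→Corby→Juniper→Vale→Hollow→Ridge→Fern: 9+20+23+18+5+2+13 = 90
Fern→Ivy→Corby→Juniper→Vale→Ridge→Hollow→Fern: 9+20+23+18+7+2+11 = 90
Fern→Ivy→Corby→Hollow→Juniper→Ridge→Vale→Fern: 9+20+8+15+17+7+10 = 86
Fern→Ivy→Corby→Hollow→Juniper→Vale→Ridge→Fern: 9+20+8+15+18+7+13 = 90
… (352 more)
Fern→Juniper→Ivy→Corby→Hollow→Ridge→Vale→Fern: 8+3+20+8+2+7+10 = 58  ← best
The minimum is 58.
One optimal route: Fern → Juniper → Ivy → Corby → Hollow → Ridge → Vale → Fern (or its reverse).

Minimum total distance: 58 min.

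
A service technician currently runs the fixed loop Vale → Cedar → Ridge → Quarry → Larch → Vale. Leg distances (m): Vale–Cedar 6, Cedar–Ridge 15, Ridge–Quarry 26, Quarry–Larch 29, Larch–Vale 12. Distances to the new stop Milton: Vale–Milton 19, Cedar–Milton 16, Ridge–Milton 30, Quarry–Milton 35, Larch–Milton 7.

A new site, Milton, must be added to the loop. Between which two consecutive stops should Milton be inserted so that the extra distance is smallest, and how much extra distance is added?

+13 m — insert Milton between Quarry and Larch.

Insertion cost between consecutive stops i–j is d(i,Milton) + d(Milton,j) − d(i,j):
  between Vale and Cedar: 19 + 16 − 6 = 29
  between Cedar and Ridge: 16 + 30 − 15 = 31
  between Ridge and Quarry: 30 + 35 − 26 = 39
  between Quarry and Larch: 35 + 7 − 29 = 13
  between Larch and Vale: 7 + 19 − 12 = 14
Cheapest insertion is between Quarry and Larch, adding 13.
New total = 88 + 13 = 101.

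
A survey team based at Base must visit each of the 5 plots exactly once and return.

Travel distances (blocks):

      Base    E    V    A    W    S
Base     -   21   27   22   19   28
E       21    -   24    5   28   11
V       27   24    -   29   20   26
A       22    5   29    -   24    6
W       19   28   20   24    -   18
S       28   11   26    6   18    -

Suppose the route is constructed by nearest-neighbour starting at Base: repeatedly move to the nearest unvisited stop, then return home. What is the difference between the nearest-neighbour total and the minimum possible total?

2 blocks longer than the optimal tour.

From Base: W=19, E=21, A=22, V=27, S=28 → choose W (19).
From W: S=18, V=20, A=24, E=28 → choose S (18).
From S: A=6, E=11, V=26 → choose A (6).
From A: E=5, V=29 → choose E (5).
From E: V=24 → choose V (24).
NN route Base → W → S → A → E → V → Base costs 99.
Optimal: Base → E → A → S → V → W → Base costs 97 (by enumerating all 60 distinct tours).
Excess = 99 − 97 = 2.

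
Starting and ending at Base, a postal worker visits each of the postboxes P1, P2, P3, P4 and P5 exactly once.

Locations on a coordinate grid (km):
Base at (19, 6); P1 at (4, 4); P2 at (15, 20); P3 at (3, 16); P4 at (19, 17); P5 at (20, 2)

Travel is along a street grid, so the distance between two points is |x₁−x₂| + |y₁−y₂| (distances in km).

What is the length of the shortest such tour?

Minimum total distance: 70 km.

There are 60 distinct closed tours to check (reversals are equivalent).
Base-P1-P2-P3-P4-P5-Base: 17+27+16+17+16+5 = 98
Base-P1-P2-P3-P5-P4-Base: 17+27+16+31+16+11 = 118
Base-P1-P2-P4-P3-P5-Base: 17+27+7+17+31+5 = 104
Base-P1-P2-P4-P5-P3-Base: 17+27+7+16+31+26 = 124
Base-P1-P2-P5-P3-P4-Base: 17+27+23+31+17+11 = 126
Base-P1-P2-P5-P4-P3-Base: 17+27+23+16+17+26 = 126
Base-P1-P3-P2-P4-P5-Base: 17+13+16+7+16+5 = 74
Base-P1-P3-P2-P5-P4-Base: 17+13+16+23+16+11 = 96
Base-P1-P3-P4-P2-P5-Base: 17+13+17+7+23+5 = 82
Base-P1-P3-P4-P5-P2-Base: 17+13+17+16+23+18 = 104
Base-P1-P3-P5-P2-P4-Base: 17+13+31+23+7+11 = 102
Base-P1-P3-P5-P4-P2-Base: 17+13+31+16+7+18 = 102
Base-P1-P4-P2-P3-P5-Base: 17+28+7+16+31+5 = 104
Base-P1-P4-P2-P5-P3-Base: 17+28+7+23+31+26 = 132
… (46 more)
Base-P4-P2-P3-P1-P5-Base: 11+7+16+13+18+5 = 70  ← best
The minimum is 70.
One optimal route: Base → P4 → P2 → P3 → P1 → P5 → Base (or its reverse).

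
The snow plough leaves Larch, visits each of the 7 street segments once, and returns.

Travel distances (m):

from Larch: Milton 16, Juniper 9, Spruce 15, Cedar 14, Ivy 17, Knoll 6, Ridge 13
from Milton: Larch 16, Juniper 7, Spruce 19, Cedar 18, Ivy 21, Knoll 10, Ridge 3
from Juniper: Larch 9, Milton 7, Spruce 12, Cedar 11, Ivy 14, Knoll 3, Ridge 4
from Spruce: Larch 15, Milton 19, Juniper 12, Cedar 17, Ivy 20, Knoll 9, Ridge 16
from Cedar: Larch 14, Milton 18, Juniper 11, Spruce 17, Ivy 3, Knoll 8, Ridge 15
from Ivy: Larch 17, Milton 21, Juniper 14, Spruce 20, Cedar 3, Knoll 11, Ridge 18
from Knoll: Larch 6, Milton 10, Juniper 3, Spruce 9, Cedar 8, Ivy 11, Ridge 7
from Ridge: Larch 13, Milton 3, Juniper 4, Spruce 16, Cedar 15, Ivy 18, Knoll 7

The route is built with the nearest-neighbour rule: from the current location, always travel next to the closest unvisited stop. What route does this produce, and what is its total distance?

Larch → [Knoll:6 / Juniper:9 / Ridge:13 / Cedar:14 / Spruce:15 / Milton:16 / Ivy:17] → Knoll (6)
Knoll → [Juniper:3 / Ridge:7 / Cedar:8 / Spruce:9 / Milton:10 / Ivy:11] → Juniper (3)
Juniper → [Ridge:4 / Milton:7 / Cedar:11 / Spruce:12 / Ivy:14] → Ridge (4)
Ridge → [Milton:3 / Cedar:15 / Spruce:16 / Ivy:18] → Milton (3)
Milton → [Cedar:18 / Spruce:19 / Ivy:21] → Cedar (18)
Cedar → [Ivy:3 / Spruce:17] → Ivy (3)
Ivy → [Spruce:20] → Spruce (20)
Return Spruce→Larch: 15.
Total = 6 + 3 + 4 + 3 + 18 + 3 + 20 + 15 = 72.

Total distance 72 m via the nearest-neighbour route Larch → Knoll → Juniper → Ridge → Milton → Cedar → Ivy → Spruce → Larch.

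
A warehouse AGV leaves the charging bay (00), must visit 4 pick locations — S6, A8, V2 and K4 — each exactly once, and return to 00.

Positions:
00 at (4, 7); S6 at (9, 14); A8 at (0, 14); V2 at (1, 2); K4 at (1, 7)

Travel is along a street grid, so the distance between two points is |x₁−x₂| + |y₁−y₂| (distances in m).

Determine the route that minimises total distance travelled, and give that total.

00→S6→A8→V2→K4→00: 12+9+13+5+3 = 42
00→S6→A8→K4→V2→00: 12+9+8+5+8 = 42
00→S6→V2→A8→K4→00: 12+20+13+8+3 = 56
00→S6→V2→K4→A8→00: 12+20+5+8+11 = 56
00→S6→K4→A8→V2→00: 12+15+8+13+8 = 56
00→S6→K4→V2→A8→00: 12+15+5+13+11 = 56
00→A8→S6→V2→K4→00: 11+9+20+5+3 = 48
00→A8→S6→K4→V2→00: 11+9+15+5+8 = 48
00→A8→V2→S6→K4→00: 11+13+20+15+3 = 62
00→A8→K4→S6→V2→00: 11+8+15+20+8 = 62
00→V2→S6→A8→K4→00: 8+20+9+8+3 = 48
00→V2→A8→S6→K4→00: 8+13+9+15+3 = 48
The minimum is 42.
One optimal route: 00 → S6 → A8 → V2 → K4 → 00 (or its reverse).

42 m — the shortest possible round trip.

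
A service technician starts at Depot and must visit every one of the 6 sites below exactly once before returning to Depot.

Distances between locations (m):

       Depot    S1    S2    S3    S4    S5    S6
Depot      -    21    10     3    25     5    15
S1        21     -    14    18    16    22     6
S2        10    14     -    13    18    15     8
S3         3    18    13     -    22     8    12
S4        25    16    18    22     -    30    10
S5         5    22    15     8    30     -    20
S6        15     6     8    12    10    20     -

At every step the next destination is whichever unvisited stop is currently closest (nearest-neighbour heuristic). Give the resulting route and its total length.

Total distance 81 m via the nearest-neighbour route Depot → S3 → S5 → S2 → S6 → S1 → S4 → Depot.

From Depot: distances to unvisited — S3=3, S5=5, S2=10, S6=15, S1=21, S4=25. Nearest is S3 (3).
From S3: distances to unvisited — S5=8, S6=12, S2=13, S1=18, S4=22. Nearest is S5 (8).
From S5: distances to unvisited — S2=15, S6=20, S1=22, S4=30. Nearest is S2 (15).
From S2: distances to unvisited — S6=8, S1=14, S4=18. Nearest is S6 (8).
From S6: distances to unvisited — S1=6, S4=10. Nearest is S1 (6).
From S1: distances to unvisited — S4=16. Nearest is S4 (16).
Return S4→Depot: 25.
Total = 3 + 8 + 15 + 8 + 6 + 16 + 25 = 81.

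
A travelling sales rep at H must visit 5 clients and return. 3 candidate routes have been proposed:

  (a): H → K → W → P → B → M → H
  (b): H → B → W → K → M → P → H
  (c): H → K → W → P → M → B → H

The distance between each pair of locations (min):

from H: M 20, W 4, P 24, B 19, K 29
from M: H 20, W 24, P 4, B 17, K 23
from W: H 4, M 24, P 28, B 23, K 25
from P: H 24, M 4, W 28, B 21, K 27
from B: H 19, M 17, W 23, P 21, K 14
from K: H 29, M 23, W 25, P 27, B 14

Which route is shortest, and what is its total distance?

118 min — (b) is the shortest.

(a): 29 + 25 + 28 + 21 + 17 + 20 = 140
(b): 19 + 23 + 25 + 23 + 4 + 24 = 118
(c): 29 + 25 + 28 + 4 + 17 + 19 = 122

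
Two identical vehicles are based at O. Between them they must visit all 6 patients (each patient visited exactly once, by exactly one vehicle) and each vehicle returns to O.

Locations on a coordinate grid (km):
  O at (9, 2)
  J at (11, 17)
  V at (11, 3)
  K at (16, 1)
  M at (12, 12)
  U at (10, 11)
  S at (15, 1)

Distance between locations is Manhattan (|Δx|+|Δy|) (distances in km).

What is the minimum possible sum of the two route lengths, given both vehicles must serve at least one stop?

There are 2^5 − 1 = 31 ways to divide the 6 stops into two non-empty groups. For each, the best each vehicle can do is its own shortest tour through its group:
  {J} + {V, K, M, U, S}: 34 + 38 = 72
  {V} + {J, K, M, U, S}: 6 + 46 = 52
  {J, V} + {K, M, U, S}: 34 + 36 = 70
  {K} + {J, V, M, U, S}: 16 + 46 = 62
  {J, K} + {V, M, U, S}: 46 + 36 = 82
  {V, K} + {J, M, U, S}: 18 + 44 = 62
  … (31 splits in total)
Best: vehicle 1 O → V → O = 6; vehicle 2 O → K → S → M → J → U → O = 46; combined 52.

52 km — the smallest possible combined total.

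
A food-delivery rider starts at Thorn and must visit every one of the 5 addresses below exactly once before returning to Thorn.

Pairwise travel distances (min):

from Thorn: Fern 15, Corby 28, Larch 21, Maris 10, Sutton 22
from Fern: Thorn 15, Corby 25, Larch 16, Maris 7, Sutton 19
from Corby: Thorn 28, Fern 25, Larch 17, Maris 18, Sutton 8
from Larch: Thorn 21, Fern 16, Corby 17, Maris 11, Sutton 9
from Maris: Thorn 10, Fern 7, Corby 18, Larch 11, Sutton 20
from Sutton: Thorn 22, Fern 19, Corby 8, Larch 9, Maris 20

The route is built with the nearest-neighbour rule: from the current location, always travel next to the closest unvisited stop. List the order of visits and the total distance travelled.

78 min along Thorn → Maris → Fern → Larch → Sutton → Corby → Thorn.

From Thorn: distances to unvisited — Maris=10, Fern=15, Larch=21, Sutton=22, Corby=28. Nearest is Maris (10).
From Maris: distances to unvisited — Fern=7, Larch=11, Corby=18, Sutton=20. Nearest is Fern (7).
From Fern: distances to unvisited — Larch=16, Sutton=19, Corby=25. Nearest is Larch (16).
From Larch: distances to unvisited — Sutton=9, Corby=17. Nearest is Sutton (9).
From Sutton: distances to unvisited — Corby=8. Nearest is Corby (8).
Return Corby→Thorn: 28.
Total = 10 + 7 + 16 + 9 + 8 + 28 = 78.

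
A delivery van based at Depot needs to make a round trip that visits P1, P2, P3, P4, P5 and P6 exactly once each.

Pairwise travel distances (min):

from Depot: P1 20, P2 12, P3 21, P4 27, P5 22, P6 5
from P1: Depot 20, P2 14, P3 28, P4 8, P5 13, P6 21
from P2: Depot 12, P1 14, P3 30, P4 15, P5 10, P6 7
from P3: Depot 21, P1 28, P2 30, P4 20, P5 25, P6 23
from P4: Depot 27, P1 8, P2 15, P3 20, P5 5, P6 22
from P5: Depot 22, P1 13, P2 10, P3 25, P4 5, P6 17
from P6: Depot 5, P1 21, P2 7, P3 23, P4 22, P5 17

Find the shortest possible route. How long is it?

84 min — the shortest possible round trip.

Depot - P1 - P2 - P3 - P4 - P5 - P6 - Depot: 20+14+30+20+5+17+5 = 111
Depot - P1 - P2 - P3 - P4 - P6 - P5 - Depot: 20+14+30+20+22+17+22 = 145
Depot - P1 - P2 - P3 - P5 - P4 - P6 - Depot: 20+14+30+25+5+22+5 = 121
Depot - P1 - P2 - P3 - P5 - P6 - P4 - Depot: 20+14+30+25+17+22+27 = 155
Depot - P1 - P2 - P3 - P6 - P4 - P5 - Depot: 20+14+30+23+22+5+22 = 136
Depot - P1 - P2 - P3 - P6 - P5 - P4 - Depot: 20+14+30+23+17+5+27 = 136
Depot - P1 - P2 - P4 - P3 - P5 - P6 - Depot: 20+14+15+20+25+17+5 = 116
Depot - P1 - P2 - P4 - P3 - P6 - P5 - Depot: 20+14+15+20+23+17+22 = 131
… (352 more)
Depot - P3 - P1 - P4 - P5 - P2 - P6 - Depot: 21+28+8+5+10+7+5 = 84  ← best
The minimum is 84.
One optimal route: Depot → P3 → P1 → P4 → P5 → P2 → P6 → Depot (or its reverse).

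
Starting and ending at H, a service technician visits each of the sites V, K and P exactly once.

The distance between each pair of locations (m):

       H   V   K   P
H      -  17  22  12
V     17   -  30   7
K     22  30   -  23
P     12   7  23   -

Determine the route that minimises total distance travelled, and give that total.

69 m — the shortest possible round trip.

H - V - K - P - H: 17+30+23+12 = 82
H - V - P - K - H: 17+7+23+22 = 69
H - K - V - P - H: 22+30+7+12 = 71
The minimum is 69.
One optimal route: H → V → P → K → H (or its reverse).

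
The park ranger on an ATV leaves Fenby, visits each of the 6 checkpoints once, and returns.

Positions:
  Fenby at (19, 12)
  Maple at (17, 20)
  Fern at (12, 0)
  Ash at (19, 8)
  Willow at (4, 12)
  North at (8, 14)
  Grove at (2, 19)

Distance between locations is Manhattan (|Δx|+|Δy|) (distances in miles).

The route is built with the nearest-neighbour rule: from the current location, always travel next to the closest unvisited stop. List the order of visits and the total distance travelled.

Fenby → [Ash:4 / Maple:10 / North:13 / Willow:15 / Fern:19 / Grove:24] → Ash (4)
Ash → [Maple:14 / Fern:15 / North:17 / Willow:19 / Grove:28] → Maple (14)
Maple → [North:15 / Grove:16 / Willow:21 / Fern:25] → North (15)
North → [Willow:6 / Grove:11 / Fern:18] → Willow (6)
Willow → [Grove:9 / Fern:20] → Grove (9)
Grove → [Fern:29] → Fern (29)
Return Fern→Fenby: 19.
Total = 4 + 14 + 15 + 6 + 9 + 29 + 19 = 96.

Nearest-neighbour total = 96 miles; route Fenby → Ash → Maple → North → Willow → Grove → Fern → Fenby.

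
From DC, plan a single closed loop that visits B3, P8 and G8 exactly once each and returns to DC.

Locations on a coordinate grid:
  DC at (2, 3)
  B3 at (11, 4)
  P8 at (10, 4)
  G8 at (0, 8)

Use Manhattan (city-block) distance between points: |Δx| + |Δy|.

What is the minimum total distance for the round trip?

DC→B3→P8→G8→DC: 10+1+14+7 = 32
DC→B3→G8→P8→DC: 10+15+14+9 = 48
DC→P8→B3→G8→DC: 9+1+15+7 = 32
The minimum is 32.
One optimal route: DC → B3 → P8 → G8 → DC (or its reverse).

32 — the shortest possible round trip.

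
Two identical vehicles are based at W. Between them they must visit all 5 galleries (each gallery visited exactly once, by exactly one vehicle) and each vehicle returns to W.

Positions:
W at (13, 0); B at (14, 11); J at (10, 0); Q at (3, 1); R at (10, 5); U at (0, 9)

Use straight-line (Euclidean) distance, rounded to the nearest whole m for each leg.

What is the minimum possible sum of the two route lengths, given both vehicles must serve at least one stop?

52 m — the smallest possible combined total.

Check every non-empty split of the stops between the two vehicles; for each half take its own optimal tour:
  {B} + {J, Q, R, U}: 22 + 36 = 58
  {J} + {B, Q, R, U}: 6 + 46 = 52
  {B, J} + {Q, R, U}: 26 + 36 = 62
  {Q} + {B, J, R, U}: 20 + 43 = 63
  {B, Q} + {J, R, U}: 36 + 33 = 69
  {J, Q} + {B, R, U}: 20 + 42 = 62
  … (15 splits in total)
Best: vehicle 1 W → J → W = 6; vehicle 2 W → Q → U → B → R → W = 46; combined 52.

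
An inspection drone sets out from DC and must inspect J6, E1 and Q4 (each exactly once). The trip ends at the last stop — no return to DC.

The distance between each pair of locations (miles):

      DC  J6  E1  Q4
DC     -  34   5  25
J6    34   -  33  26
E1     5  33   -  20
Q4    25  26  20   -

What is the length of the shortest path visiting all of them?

Shortest open route: 51 miles.

There are 3! = 6 possible orderings.
DC → J6 → E1 → Q4: 34+33+20 = 87
DC → J6 → Q4 → E1: 34+26+20 = 80
DC → E1 → J6 → Q4: 5+33+26 = 64
DC → E1 → Q4 → J6: 5+20+26 = 51
DC → Q4 → J6 → E1: 25+26+33 = 84
DC → Q4 → E1 → J6: 25+20+33 = 78
The minimum is 51.
One shortest path: DC → E1 → Q4 → J6.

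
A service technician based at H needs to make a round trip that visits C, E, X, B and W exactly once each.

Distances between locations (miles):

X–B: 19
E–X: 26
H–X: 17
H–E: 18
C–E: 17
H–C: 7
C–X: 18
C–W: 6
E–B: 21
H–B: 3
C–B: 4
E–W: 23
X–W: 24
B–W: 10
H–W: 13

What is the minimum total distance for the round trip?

H → C → E → X → B → W → H: 7+17+26+19+10+13 = 92
H → C → E → X → W → B → H: 7+17+26+24+10+3 = 87
H → C → E → B → X → W → H: 7+17+21+19+24+13 = 101
H → C → E → B → W → X → H: 7+17+21+10+24+17 = 96
H → C → E → W → X → B → H: 7+17+23+24+19+3 = 93
H → C → E → W → B → X → H: 7+17+23+10+19+17 = 93
H → C → X → E → B → W → H: 7+18+26+21+10+13 = 95
H → C → X → E → W → B → H: 7+18+26+23+10+3 = 87
H → C → X → B → E → W → H: 7+18+19+21+23+13 = 101
H → C → X → B → W → E → H: 7+18+19+10+23+18 = 95
H → C → X → W → E → B → H: 7+18+24+23+21+3 = 96
H → C → X → W → B → E → H: 7+18+24+10+21+18 = 98
H → C → B → E → X → W → H: 7+4+21+26+24+13 = 95
H → C → B → E → W → X → H: 7+4+21+23+24+17 = 96
… (46 more)
H → X → E → C → W → B → H: 17+26+17+6+10+3 = 79  ← best
The minimum is 79.
One optimal route: H → X → E → C → W → B → H (or its reverse).

Minimum total distance: 79 miles.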